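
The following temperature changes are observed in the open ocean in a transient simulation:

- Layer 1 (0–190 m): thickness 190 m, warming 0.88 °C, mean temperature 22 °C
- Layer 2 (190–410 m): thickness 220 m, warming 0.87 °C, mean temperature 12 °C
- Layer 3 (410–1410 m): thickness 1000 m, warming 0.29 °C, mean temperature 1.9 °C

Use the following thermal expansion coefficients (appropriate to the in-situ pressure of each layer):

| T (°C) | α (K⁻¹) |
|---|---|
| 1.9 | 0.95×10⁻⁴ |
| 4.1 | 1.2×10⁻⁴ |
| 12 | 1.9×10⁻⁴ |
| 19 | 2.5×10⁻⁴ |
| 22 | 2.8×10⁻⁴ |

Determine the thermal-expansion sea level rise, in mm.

Layer 1 at 22 °C → α = 2.8×10⁻⁴ K⁻¹
Layer 2 at 12 °C → α = 1.9×10⁻⁴ K⁻¹
Layer 3 at 1.9 °C → α = 0.95×10⁻⁴ K⁻¹
190 × 0.88 × 2.8×10⁻⁴ = 0.046816 m
190–410 m: 0.87 × 1.9×10⁻⁴ × 220 = 0.036366 m
410–1410 m: 1000 × 0.95×10⁻⁴ × 0.29 = 0.02755 m
Δh = 0.046816 + 0.036366 + 0.02755 = 0.110732 m

about 111 mm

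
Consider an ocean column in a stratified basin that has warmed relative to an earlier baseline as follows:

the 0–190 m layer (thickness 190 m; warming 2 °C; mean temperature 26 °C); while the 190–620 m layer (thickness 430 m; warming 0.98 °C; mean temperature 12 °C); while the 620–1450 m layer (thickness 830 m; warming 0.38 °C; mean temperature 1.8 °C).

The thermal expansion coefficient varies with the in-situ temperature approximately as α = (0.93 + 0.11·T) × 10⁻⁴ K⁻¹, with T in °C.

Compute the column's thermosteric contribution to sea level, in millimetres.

Layer 1: α = (0.93 + 0.11×26)×10⁻⁴ = 3.79×10⁻⁴ K⁻¹
Layer 2: α = (0.93 + 0.11×12)×10⁻⁴ = 2.25×10⁻⁴ K⁻¹
Layer 3: α = (0.93 + 0.11×1.8)×10⁻⁴ = 1.128×10⁻⁴ K⁻¹
3.79×10⁻⁴ × 2 × 190 = 0.14402 m
Layer 2: 2.25×10⁻⁴ × 430 × 0.98 = 0.094815 m
620–1450 m: 830 × 0.38 × 1.128×10⁻⁴ = 0.03557712 m
Δh = 0.14402 + 0.094815 + 0.03557712 = 0.27441212 m

274 mm of thermosteric rise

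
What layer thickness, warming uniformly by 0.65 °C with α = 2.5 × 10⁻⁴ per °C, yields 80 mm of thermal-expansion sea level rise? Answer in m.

H = Δh/(αΔT) = 0.08 / (2.5×10⁻⁴ × 0.65) ≈ 492.3 m

490 m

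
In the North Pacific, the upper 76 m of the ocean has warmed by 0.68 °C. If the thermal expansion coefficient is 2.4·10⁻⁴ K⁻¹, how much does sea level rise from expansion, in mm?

Δh = αΔT·H = 2.4×10⁻⁴ × 0.68 × 76 = 0.0124032 m

Δh = 12.4 mm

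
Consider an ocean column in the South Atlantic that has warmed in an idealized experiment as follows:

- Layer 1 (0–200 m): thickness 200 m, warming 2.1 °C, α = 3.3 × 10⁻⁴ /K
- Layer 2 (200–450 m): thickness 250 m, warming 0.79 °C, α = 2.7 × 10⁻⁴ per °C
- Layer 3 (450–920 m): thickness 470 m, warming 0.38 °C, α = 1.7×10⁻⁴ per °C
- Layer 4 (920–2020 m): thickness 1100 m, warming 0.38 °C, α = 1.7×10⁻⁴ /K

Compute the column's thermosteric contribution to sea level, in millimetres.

Δh ≈ 290 mm

2.1 × 3.3×10⁻⁴ × 200 = 0.13860 m
Layer 2: 250 × 0.79 × 2.7×10⁻⁴ = 0.053325 m
470 × 1.7×10⁻⁴ × 0.38 = 0.030362 m
1100 × 0.38 × 1.7×10⁻⁴ = 0.07106 m
Δh = 0.13860 + 0.053325 + 0.030362 + 0.07106 = 0.293347 m ≈ 290 mm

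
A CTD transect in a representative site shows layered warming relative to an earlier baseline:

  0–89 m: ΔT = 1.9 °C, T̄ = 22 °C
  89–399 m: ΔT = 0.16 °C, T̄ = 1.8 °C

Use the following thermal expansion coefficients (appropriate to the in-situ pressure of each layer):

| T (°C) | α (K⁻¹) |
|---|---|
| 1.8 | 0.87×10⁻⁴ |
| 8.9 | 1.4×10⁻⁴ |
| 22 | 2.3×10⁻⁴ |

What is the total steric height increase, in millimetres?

Δh ≈ 43.2 mm

Layer 1 at 22 °C → α = 2.3×10⁻⁴ K⁻¹
Layer 2 at 1.8 °C → α = 0.87×10⁻⁴ K⁻¹
1.9 × 2.3×10⁻⁴ × 89 = 0.038893 m
89–399 m: 310 × 0.87×10⁻⁴ × 0.16 = 0.0043152 m
Δh = 0.038893 + 0.0043152 = 0.0432082 m ≈ 43.2 mm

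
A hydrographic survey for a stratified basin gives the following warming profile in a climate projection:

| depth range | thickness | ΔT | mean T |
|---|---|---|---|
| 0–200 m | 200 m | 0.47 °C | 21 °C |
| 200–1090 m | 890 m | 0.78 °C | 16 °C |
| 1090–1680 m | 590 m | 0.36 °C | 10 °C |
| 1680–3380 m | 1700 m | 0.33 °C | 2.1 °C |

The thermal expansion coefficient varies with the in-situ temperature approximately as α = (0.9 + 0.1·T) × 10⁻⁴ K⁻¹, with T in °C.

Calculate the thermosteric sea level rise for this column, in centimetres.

Layer 1: α = (0.9 + 0.1×21)×10⁻⁴ = 3×10⁻⁴ K⁻¹
Layer 2: α = (0.9 + 0.1×16)×10⁻⁴ = 2.5×10⁻⁴ K⁻¹
Layer 3: α = (0.9 + 0.1×10)×10⁻⁴ = 1.9×10⁻⁴ K⁻¹
Layer 4: α = (0.9 + 0.1×2.1)×10⁻⁴ = 1.11×10⁻⁴ K⁻¹
Layer 1: 200 × 0.47 × 3×10⁻⁴ = 0.02820 m
Layer 2: 890 × 2.5×10⁻⁴ × 0.78 = 0.17355 m
1090–1680 m: 590 × 0.36 × 1.9×10⁻⁴ = 0.040356 m
1680–3380 m: 1.11×10⁻⁴ × 0.33 × 1700 = 0.062271 m
Δh = 0.02820 + 0.17355 + 0.040356 + 0.062271 = 0.304377 m

30.4 cm of thermosteric rise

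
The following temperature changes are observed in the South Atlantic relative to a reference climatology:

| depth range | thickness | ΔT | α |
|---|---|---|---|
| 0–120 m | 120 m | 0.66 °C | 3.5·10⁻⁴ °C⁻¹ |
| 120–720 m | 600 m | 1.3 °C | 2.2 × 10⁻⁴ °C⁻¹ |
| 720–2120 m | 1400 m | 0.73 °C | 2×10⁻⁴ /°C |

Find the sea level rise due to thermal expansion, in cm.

0–120 m: 120 × 3.5×10⁻⁴ × 0.66 = 0.02772 m
1.3 × 2.2×10⁻⁴ × 600 = 0.17160 m
720–2120 m: 0.73 × 1400 × 2×10⁻⁴ = 0.20440 m
Δh = 0.02772 + 0.17160 + 0.20440 = 0.40372 m ≈ 40.4 cm

Δh = 40.4 cm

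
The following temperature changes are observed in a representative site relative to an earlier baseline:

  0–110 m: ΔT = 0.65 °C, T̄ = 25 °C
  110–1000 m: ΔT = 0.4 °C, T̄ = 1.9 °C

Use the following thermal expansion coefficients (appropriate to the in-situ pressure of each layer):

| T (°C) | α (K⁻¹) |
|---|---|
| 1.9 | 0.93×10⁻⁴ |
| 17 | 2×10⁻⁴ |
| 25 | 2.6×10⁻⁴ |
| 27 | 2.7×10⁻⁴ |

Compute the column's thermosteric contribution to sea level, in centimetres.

Δh = 5.17 cm

Layer 1 at 25 °C → α = 2.6×10⁻⁴ K⁻¹
Layer 2 at 1.9 °C → α = 0.93×10⁻⁴ K⁻¹
Layer 1: 110 × 2.6×10⁻⁴ × 0.65 = 0.01859 m
Layer 2: 0.4 × 0.93×10⁻⁴ × 890 = 0.033108 m
Δh = 0.01859 + 0.033108 = 0.051698 m ≈ 5.17 cm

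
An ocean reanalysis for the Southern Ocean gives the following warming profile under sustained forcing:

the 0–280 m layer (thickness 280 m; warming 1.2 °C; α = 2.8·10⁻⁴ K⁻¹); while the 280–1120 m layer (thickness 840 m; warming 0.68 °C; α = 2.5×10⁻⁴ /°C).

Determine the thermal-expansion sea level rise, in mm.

Δh ≈ 237 mm

Layer 1: 280 × 2.8×10⁻⁴ × 1.2 = 0.09408 m
280–1120 m: 2.5×10⁻⁴ × 0.68 × 840 = 0.14280 m
Δh = 0.09408 + 0.14280 = 0.23688 m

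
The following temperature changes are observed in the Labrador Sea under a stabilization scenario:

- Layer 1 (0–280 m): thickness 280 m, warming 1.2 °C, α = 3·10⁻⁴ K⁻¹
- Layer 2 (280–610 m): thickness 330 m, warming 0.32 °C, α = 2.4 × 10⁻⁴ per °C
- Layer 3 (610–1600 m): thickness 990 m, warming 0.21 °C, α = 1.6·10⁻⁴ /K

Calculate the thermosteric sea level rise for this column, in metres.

0.16 m

Layer 1: 280 × 3×10⁻⁴ × 1.2 = 0.10080 m
0.32 × 330 × 2.4×10⁻⁴ = 0.025344 m
610–1600 m: 0.21 × 990 × 1.6×10⁻⁴ = 0.033264 m
Δh = 0.10080 + 0.025344 + 0.033264 = 0.159408 m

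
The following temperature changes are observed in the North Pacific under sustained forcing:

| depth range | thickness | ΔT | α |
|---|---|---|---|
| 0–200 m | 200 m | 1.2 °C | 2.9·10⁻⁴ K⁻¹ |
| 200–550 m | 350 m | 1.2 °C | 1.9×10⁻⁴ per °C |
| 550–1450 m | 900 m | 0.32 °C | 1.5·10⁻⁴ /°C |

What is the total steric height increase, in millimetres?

193 mm

Layer 1: 200 × 2.9×10⁻⁴ × 1.2 = 0.06960 m
350 × 1.2 × 1.9×10⁻⁴ = 0.07980 m
1.5×10⁻⁴ × 0.32 × 900 = 0.04320 m
Δh = 0.06960 + 0.07980 + 0.04320 = 0.19260 m ≈ 193 mm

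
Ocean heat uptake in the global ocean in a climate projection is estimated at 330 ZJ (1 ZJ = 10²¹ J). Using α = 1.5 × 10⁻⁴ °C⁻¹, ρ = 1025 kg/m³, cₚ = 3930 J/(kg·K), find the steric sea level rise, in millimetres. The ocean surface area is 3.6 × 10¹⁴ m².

Δh = 34 mm

Per unit area: Q = 330×10²¹ / (3.6×10¹⁴) ≈ 9.167×10⁸ J/m²
Δh = αQ/(ρcₚ) = 1.5×10⁻⁴ × 9.167×10⁸ / (1025 × 3930) ≈ 0.034135 m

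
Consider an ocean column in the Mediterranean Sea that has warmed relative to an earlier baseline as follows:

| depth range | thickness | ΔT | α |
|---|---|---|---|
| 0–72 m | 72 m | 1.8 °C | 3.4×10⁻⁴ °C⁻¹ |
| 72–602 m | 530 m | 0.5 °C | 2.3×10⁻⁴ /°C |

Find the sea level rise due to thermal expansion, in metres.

0–72 m: 3.4×10⁻⁴ × 72 × 1.8 = 0.044064 m
72–602 m: 530 × 0.5 × 2.3×10⁻⁴ = 0.06095 m
Δh = 0.044064 + 0.06095 = 0.105014 m ≈ 0.11 m

about 0.11 m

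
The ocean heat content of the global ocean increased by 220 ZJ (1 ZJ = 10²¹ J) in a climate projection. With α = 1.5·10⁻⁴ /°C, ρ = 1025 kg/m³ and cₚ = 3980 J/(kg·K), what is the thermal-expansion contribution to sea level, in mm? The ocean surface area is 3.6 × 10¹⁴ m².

22 mm of thermosteric rise

Per unit area: Q = 220×10²¹ / (3.6×10¹⁴) ≈ 6.111×10⁸ J/m²
Δh = αQ/(ρcₚ) = 1.5×10⁻⁴ × 6.111×10⁸ / (1025 × 3980) ≈ 0.02247 m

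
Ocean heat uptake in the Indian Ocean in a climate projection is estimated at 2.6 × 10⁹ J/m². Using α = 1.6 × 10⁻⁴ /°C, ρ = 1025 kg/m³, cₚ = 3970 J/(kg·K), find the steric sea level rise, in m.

about 0.10 m

Δh = αQ/(ρcₚ) = 1.6×10⁻⁴ × 2.6×10⁹ / (1025 × 3970) ≈ 0.10223 m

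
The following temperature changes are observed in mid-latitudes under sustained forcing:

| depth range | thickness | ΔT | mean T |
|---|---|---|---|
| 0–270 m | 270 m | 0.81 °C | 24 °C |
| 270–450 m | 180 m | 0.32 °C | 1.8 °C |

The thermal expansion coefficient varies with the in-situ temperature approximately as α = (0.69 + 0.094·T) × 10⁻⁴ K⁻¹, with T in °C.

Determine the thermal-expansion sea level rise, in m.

Layer 1: α = (0.69 + 0.094×24)×10⁻⁴ = 2.946×10⁻⁴ K⁻¹
Layer 2: α = (0.69 + 0.094×1.8)×10⁻⁴ = 0.8592×10⁻⁴ K⁻¹
270 × 2.946×10⁻⁴ × 0.81 = 0.06442902 m
0.32 × 0.8592×10⁻⁴ × 180 = 0.004948992 m
Δh = 0.06442902 + 0.004948992 = 0.069378012 m

0.0694 m of thermosteric rise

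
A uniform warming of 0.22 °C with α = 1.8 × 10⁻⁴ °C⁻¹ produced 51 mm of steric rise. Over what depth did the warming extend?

about 1300 m

H = Δh/(αΔT) = 0.051 / (1.8×10⁻⁴ × 0.22) ≈ 1288 m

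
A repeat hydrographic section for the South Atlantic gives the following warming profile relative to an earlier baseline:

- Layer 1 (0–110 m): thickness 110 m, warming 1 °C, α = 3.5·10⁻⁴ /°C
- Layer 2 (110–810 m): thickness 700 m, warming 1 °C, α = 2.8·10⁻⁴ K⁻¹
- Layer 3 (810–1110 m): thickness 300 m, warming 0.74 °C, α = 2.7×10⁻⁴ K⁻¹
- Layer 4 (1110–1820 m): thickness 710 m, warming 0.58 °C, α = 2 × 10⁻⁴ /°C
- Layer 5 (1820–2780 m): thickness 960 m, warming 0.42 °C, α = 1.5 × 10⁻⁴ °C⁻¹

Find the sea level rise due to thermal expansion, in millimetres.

0–110 m: 3.5×10⁻⁴ × 1 × 110 = 0.03850 m
Layer 2: 700 × 1 × 2.8×10⁻⁴ = 0.19600 m
Layer 3: 2.7×10⁻⁴ × 0.74 × 300 = 0.05994 m
1110–1820 m: 0.58 × 710 × 2×10⁻⁴ = 0.08236 m
Layer 5: 960 × 0.42 × 1.5×10⁻⁴ = 0.06048 m
Δh = 0.03850 + 0.19600 + 0.05994 + 0.08236 + 0.06048 = 0.43728 m ≈ 437 mm

Δh = 437 mm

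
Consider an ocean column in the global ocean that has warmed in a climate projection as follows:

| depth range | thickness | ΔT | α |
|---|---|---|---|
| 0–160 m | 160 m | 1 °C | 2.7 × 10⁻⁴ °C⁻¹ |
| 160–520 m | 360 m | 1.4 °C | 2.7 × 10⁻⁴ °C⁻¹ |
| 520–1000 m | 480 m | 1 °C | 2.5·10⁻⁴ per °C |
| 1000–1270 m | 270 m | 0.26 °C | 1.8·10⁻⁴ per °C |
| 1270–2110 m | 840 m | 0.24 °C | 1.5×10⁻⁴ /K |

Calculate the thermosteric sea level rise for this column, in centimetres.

0–160 m: 1 × 2.7×10⁻⁴ × 160 = 0.04320 m
360 × 2.7×10⁻⁴ × 1.4 = 0.13608 m
1 × 480 × 2.5×10⁻⁴ = 0.12000 m
Layer 4: 270 × 1.8×10⁻⁴ × 0.26 = 0.012636 m
1270–2110 m: 840 × 0.24 × 1.5×10⁻⁴ = 0.03024 m
Δh = 0.04320 + 0.13608 + 0.12000 + 0.012636 + 0.03024 = 0.342156 m

Δh = 34 cm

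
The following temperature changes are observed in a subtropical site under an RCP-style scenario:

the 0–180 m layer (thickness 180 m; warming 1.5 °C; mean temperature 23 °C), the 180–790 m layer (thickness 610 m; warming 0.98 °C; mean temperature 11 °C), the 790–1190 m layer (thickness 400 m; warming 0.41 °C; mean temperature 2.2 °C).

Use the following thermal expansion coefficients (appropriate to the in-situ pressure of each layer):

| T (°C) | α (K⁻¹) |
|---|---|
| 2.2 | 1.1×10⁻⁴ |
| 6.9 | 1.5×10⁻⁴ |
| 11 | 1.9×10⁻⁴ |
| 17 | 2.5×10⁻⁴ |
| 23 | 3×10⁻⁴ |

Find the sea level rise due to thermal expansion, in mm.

Layer 1 at 23 °C → α = 3×10⁻⁴ K⁻¹
Layer 2 at 11 °C → α = 1.9×10⁻⁴ K⁻¹
Layer 3 at 2.2 °C → α = 1.1×10⁻⁴ K⁻¹
0–180 m: 180 × 1.5 × 3×10⁻⁴ = 0.08100 m
1.9×10⁻⁴ × 0.98 × 610 = 0.113582 m
Layer 3: 0.41 × 400 × 1.1×10⁻⁴ = 0.01804 m
Δh = 0.08100 + 0.113582 + 0.01804 = 0.212622 m

about 210 mm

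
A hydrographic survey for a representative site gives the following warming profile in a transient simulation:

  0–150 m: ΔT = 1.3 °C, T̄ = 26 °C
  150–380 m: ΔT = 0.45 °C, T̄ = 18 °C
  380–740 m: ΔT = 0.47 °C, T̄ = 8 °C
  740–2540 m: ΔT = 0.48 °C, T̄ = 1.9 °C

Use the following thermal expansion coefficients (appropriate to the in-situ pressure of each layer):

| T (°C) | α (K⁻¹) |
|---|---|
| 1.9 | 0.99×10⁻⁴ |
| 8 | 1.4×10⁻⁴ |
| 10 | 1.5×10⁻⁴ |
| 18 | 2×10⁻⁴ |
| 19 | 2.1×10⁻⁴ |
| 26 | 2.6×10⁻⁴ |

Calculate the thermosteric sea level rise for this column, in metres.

Layer 1 at 26 °C → α = 2.6×10⁻⁴ K⁻¹
Layer 2 at 18 °C → α = 2×10⁻⁴ K⁻¹
Layer 3 at 8 °C → α = 1.4×10⁻⁴ K⁻¹
Layer 4 at 1.9 °C → α = 0.99×10⁻⁴ K⁻¹
0–150 m: 1.3 × 150 × 2.6×10⁻⁴ = 0.05070 m
150–380 m: 2×10⁻⁴ × 230 × 0.45 = 0.02070 m
Layer 3: 360 × 1.4×10⁻⁴ × 0.47 = 0.023688 m
Layer 4: 0.48 × 0.99×10⁻⁴ × 1800 = 0.085536 m
Δh = 0.05070 + 0.02070 + 0.023688 + 0.085536 = 0.180624 m

0.181 m of thermosteric rise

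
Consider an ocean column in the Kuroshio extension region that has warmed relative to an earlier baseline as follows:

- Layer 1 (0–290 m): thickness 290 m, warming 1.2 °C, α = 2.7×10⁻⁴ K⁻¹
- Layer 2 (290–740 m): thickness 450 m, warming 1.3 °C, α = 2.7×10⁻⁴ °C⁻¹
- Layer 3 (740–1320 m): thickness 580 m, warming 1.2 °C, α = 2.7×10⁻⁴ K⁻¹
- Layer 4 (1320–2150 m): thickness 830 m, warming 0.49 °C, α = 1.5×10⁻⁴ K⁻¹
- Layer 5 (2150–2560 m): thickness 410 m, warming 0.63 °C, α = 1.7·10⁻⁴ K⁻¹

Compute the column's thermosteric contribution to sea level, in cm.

54.5 cm of thermosteric rise

Layer 1: 2.7×10⁻⁴ × 1.2 × 290 = 0.09396 m
450 × 1.3 × 2.7×10⁻⁴ = 0.15795 m
Layer 3: 1.2 × 2.7×10⁻⁴ × 580 = 0.18792 m
1320–2150 m: 1.5×10⁻⁴ × 830 × 0.49 = 0.061005 m
Layer 5: 410 × 0.63 × 1.7×10⁻⁴ = 0.043911 m
Δh = 0.09396 + 0.15795 + 0.18792 + 0.061005 + 0.043911 = 0.544746 m ≈ 54.5 cm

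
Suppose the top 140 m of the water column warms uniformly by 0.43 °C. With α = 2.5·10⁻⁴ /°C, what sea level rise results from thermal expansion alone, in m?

Δh ≈ 0.0151 m

Δh = αΔT·H = 2.5×10⁻⁴ × 0.43 × 140 = 0.01505 m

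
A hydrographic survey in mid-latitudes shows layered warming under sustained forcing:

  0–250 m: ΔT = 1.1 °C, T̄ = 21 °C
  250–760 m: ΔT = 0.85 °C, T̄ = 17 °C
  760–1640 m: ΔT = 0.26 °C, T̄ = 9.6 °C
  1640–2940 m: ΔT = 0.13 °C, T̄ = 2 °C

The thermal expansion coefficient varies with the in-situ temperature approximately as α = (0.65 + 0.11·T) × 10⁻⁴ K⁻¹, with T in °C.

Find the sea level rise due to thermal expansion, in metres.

Layer 1: α = (0.65 + 0.11×21)×10⁻⁴ = 2.96×10⁻⁴ K⁻¹
Layer 2: α = (0.65 + 0.11×17)×10⁻⁴ = 2.52×10⁻⁴ K⁻¹
Layer 3: α = (0.65 + 0.11×9.6)×10⁻⁴ = 1.706×10⁻⁴ K⁻¹
Layer 4: α = (0.65 + 0.11×2)×10⁻⁴ = 0.87×10⁻⁴ K⁻¹
Layer 1: 1.1 × 250 × 2.96×10⁻⁴ = 0.08140 m
Layer 2: 0.85 × 510 × 2.52×10⁻⁴ = 0.109242 m
1.706×10⁻⁴ × 880 × 0.26 = 0.03903328 m
0.13 × 0.87×10⁻⁴ × 1300 = 0.014703 m
Δh = 0.08140 + 0.109242 + 0.03903328 + 0.014703 = 0.24437828 m

0.244 m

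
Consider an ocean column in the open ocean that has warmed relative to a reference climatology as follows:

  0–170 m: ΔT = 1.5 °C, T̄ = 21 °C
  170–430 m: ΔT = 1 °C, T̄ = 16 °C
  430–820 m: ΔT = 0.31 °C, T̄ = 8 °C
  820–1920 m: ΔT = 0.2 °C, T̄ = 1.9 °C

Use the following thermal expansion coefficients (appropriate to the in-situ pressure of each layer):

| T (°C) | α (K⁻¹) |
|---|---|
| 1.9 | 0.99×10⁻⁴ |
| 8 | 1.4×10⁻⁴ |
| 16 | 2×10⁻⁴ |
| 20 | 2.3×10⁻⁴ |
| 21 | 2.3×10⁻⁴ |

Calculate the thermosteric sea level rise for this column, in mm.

about 149 mm

Layer 1 at 21 °C → α = 2.3×10⁻⁴ K⁻¹
Layer 2 at 16 °C → α = 2×10⁻⁴ K⁻¹
Layer 3 at 8 °C → α = 1.4×10⁻⁴ K⁻¹
Layer 4 at 1.9 °C → α = 0.99×10⁻⁴ K⁻¹
1.5 × 2.3×10⁻⁴ × 170 = 0.05865 m
170–430 m: 2×10⁻⁴ × 1 × 260 = 0.05200 m
0.31 × 390 × 1.4×10⁻⁴ = 0.016926 m
Layer 4: 0.99×10⁻⁴ × 0.2 × 1100 = 0.02178 m
Δh = 0.05865 + 0.05200 + 0.016926 + 0.02178 = 0.149356 m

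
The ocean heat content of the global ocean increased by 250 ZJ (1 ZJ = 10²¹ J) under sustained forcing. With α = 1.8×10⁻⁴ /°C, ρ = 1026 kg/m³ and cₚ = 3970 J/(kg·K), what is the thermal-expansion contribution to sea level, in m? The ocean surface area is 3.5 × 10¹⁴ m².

Per unit area: Q = 250×10²¹ / (3.5×10¹⁴) ≈ 7.143×10⁸ J/m²
Δh = αQ/(ρcₚ) = 1.8×10⁻⁴ × 7.143×10⁸ / (1026 × 3970) ≈ 0.031566 m

Δh = 0.0316 m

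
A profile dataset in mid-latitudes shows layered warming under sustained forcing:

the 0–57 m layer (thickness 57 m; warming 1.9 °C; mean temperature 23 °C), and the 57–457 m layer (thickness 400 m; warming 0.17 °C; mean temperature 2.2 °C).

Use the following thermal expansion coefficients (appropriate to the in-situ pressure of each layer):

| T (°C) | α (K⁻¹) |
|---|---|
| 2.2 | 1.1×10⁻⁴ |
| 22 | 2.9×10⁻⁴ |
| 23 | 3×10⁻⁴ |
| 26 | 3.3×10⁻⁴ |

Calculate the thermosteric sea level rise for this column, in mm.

Δh ≈ 40 mm

Layer 1 at 23 °C → α = 3×10⁻⁴ K⁻¹
Layer 2 at 2.2 °C → α = 1.1×10⁻⁴ K⁻¹
57 × 1.9 × 3×10⁻⁴ = 0.03249 m
Layer 2: 400 × 0.17 × 1.1×10⁻⁴ = 0.00748 m
Δh = 0.03249 + 0.00748 = 0.03997 m ≈ 40 mm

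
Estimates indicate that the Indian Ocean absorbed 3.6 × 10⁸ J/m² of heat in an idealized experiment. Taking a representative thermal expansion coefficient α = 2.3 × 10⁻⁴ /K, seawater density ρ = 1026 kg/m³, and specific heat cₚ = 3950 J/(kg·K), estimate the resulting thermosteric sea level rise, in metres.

0.020 m of thermosteric rise

Δh = αQ/(ρcₚ) = 2.3×10⁻⁴ × 3.6×10⁸ / (1026 × 3950) ≈ 0.020431 m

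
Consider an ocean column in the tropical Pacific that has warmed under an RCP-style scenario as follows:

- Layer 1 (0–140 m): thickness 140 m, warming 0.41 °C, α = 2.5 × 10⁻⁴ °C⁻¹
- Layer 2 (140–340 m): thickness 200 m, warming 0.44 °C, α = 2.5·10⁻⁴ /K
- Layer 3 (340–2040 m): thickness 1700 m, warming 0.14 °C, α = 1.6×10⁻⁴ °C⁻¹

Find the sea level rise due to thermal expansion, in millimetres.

0–140 m: 0.41 × 140 × 2.5×10⁻⁴ = 0.01435 m
200 × 2.5×10⁻⁴ × 0.44 = 0.02200 m
Layer 3: 0.14 × 1700 × 1.6×10⁻⁴ = 0.03808 m
Δh = 0.01435 + 0.02200 + 0.03808 = 0.07443 m

74.4 mm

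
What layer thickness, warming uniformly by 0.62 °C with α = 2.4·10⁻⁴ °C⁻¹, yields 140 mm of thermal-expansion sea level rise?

H = Δh/(αΔT) = 0.14 / (2.4×10⁻⁴ × 0.62) ≈ 940.9 m

about 941 m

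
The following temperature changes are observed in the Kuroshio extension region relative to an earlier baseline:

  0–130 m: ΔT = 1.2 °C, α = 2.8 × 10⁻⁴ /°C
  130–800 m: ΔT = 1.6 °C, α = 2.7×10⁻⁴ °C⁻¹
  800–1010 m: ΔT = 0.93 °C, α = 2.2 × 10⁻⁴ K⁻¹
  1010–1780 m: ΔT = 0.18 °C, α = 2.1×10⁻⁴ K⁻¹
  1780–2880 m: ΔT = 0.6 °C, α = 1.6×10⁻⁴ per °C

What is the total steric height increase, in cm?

Δh ≈ 51 cm

0–130 m: 1.2 × 130 × 2.8×10⁻⁴ = 0.04368 m
Layer 2: 2.7×10⁻⁴ × 670 × 1.6 = 0.28944 m
Layer 3: 210 × 2.2×10⁻⁴ × 0.93 = 0.042966 m
1010–1780 m: 770 × 0.18 × 2.1×10⁻⁴ = 0.029106 m
Layer 5: 1.6×10⁻⁴ × 0.6 × 1100 = 0.10560 m
Δh = 0.04368 + 0.28944 + 0.042966 + 0.029106 + 0.10560 = 0.510792 m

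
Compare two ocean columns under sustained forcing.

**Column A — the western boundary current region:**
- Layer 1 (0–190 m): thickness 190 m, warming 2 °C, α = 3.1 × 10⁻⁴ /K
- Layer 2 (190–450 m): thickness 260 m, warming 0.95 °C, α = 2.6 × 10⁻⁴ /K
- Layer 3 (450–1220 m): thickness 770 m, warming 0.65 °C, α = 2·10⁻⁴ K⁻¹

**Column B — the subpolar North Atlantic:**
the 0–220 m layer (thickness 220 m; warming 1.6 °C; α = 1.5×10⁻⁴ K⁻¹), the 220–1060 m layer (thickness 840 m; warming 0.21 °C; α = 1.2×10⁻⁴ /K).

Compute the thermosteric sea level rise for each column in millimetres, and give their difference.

A: 280 mm; B: 74 mm; difference 210 mm

A 3.1×10⁻⁴ × 2 × 190 = 0.11780 m
A 190–450 m: 260 × 2.6×10⁻⁴ × 0.95 = 0.06422 m
A Layer 3: 2×10⁻⁴ × 770 × 0.65 = 0.10010 m
A total: 0.28212 m
B 1.5×10⁻⁴ × 220 × 1.6 = 0.05280 m
B 0.21 × 1.2×10⁻⁴ × 840 = 0.021168 m
B total: 0.073968 m
Difference: 0.28212 − 0.073968 = 0.208152 m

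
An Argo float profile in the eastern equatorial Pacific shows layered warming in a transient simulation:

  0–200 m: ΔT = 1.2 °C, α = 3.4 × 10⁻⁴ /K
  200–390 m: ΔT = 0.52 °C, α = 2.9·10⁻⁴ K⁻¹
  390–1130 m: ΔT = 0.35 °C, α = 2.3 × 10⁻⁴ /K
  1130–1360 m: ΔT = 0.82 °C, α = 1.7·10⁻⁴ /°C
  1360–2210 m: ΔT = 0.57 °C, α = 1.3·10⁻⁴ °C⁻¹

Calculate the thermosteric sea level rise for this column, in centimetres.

Layer 1: 200 × 1.2 × 3.4×10⁻⁴ = 0.08160 m
200–390 m: 0.52 × 2.9×10⁻⁴ × 190 = 0.028652 m
390–1130 m: 2.3×10⁻⁴ × 740 × 0.35 = 0.05957 m
0.82 × 230 × 1.7×10⁻⁴ = 0.032062 m
0.57 × 850 × 1.3×10⁻⁴ = 0.062985 m
Δh = 0.08160 + 0.028652 + 0.05957 + 0.032062 + 0.062985 = 0.264869 m

26.5 cm of thermosteric rise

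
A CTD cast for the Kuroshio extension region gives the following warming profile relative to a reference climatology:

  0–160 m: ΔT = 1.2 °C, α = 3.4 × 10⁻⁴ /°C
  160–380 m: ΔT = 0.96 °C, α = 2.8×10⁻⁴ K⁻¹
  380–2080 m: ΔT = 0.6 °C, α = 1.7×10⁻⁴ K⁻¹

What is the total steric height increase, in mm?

298 mm of thermosteric rise

0–160 m: 3.4×10⁻⁴ × 1.2 × 160 = 0.06528 m
0.96 × 2.8×10⁻⁴ × 220 = 0.059136 m
380–2080 m: 1700 × 1.7×10⁻⁴ × 0.6 = 0.17340 m
Δh = 0.06528 + 0.059136 + 0.17340 = 0.297816 m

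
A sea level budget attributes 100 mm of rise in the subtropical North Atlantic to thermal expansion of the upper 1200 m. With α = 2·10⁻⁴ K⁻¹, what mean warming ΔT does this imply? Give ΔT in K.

0.417 K

ΔT = Δh/(αH) = 0.1 / (2×10⁻⁴ × 1200) ≈ 0.4167 K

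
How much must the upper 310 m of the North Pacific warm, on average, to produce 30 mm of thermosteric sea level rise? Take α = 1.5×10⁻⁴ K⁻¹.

ΔT = Δh/(αH) = 0.03 / (1.5×10⁻⁴ × 310) ≈ 0.6452 K

ΔT ≈ 0.65 K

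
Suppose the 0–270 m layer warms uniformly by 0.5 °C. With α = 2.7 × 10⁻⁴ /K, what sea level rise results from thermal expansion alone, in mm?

Δh = αΔT·H = 2.7×10⁻⁴ × 0.5 × 270 = 0.03645 m

36.5 mm of thermosteric rise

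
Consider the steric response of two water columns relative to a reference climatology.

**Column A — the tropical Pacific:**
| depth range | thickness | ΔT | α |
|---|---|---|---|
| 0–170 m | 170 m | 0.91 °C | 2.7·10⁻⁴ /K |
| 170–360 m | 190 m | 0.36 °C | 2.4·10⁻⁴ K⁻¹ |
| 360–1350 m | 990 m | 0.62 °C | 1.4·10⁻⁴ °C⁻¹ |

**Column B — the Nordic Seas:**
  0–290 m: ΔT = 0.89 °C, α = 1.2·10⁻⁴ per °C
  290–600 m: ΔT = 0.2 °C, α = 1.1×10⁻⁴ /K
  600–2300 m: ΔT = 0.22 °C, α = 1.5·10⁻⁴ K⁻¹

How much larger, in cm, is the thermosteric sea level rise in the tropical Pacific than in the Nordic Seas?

A Layer 1: 2.7×10⁻⁴ × 170 × 0.91 = 0.041769 m
A 2.4×10⁻⁴ × 0.36 × 190 = 0.016416 m
A 360–1350 m: 1.4×10⁻⁴ × 990 × 0.62 = 0.085932 m
A total: 0.144117 m
B 1.2×10⁻⁴ × 290 × 0.89 = 0.030972 m
B 290–600 m: 1.1×10⁻⁴ × 310 × 0.2 = 0.00682 m
B Layer 3: 0.22 × 1.5×10⁻⁴ × 1700 = 0.05610 m
B total: 0.093892 m
Difference: 0.144117 − 0.093892 = 0.050225 m

5.02 cm larger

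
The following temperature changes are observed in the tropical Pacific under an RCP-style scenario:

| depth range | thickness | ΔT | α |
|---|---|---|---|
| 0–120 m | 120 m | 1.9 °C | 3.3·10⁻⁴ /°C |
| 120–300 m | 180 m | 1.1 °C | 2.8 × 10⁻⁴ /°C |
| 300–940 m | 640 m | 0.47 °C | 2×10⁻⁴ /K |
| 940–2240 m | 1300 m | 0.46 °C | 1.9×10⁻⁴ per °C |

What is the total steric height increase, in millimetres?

Layer 1: 120 × 1.9 × 3.3×10⁻⁴ = 0.07524 m
Layer 2: 180 × 1.1 × 2.8×10⁻⁴ = 0.05544 m
Layer 3: 640 × 0.47 × 2×10⁻⁴ = 0.06016 m
1300 × 1.9×10⁻⁴ × 0.46 = 0.11362 m
Δh = 0.07524 + 0.05544 + 0.06016 + 0.11362 = 0.30446 m

304 mm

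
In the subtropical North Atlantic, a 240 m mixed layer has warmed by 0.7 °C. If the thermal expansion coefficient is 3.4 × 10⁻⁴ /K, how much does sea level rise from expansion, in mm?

57.1 mm of thermosteric rise

Δh = αΔT·H = 3.4×10⁻⁴ × 0.7 × 240 = 0.05712 m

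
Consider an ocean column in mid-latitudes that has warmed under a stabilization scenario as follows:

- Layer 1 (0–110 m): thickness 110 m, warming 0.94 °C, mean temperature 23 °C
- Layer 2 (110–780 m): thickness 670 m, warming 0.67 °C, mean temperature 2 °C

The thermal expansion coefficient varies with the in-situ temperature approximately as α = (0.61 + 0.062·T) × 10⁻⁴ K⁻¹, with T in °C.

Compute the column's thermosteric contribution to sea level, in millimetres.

Δh = 54 mm

Layer 1: α = (0.61 + 0.062×23)×10⁻⁴ = 2.036×10⁻⁴ K⁻¹
Layer 2: α = (0.61 + 0.062×2)×10⁻⁴ = 0.734×10⁻⁴ K⁻¹
2.036×10⁻⁴ × 110 × 0.94 = 0.02105224 m
Layer 2: 0.67 × 0.734×10⁻⁴ × 670 = 0.03294926 m
Δh = 0.02105224 + 0.03294926 = 0.0540015 m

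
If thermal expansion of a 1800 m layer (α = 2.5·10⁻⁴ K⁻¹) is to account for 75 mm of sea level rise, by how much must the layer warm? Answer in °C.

ΔT = Δh/(αH) = 0.075 / (2.5×10⁻⁴ × 1800) ≈ 0.1667 °C

about 0.167 °C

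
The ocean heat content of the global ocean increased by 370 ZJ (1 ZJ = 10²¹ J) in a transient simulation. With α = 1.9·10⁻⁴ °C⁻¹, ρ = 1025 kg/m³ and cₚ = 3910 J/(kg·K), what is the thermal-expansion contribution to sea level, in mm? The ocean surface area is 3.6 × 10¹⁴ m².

Δh ≈ 48.7 mm

Per unit area: Q = 370×10²¹ / (3.6×10¹⁴) ≈ 1.028×10⁹ J/m²
Δh = αQ/(ρcₚ) = 1.9×10⁻⁴ × 1.028×10⁹ / (1025 × 3910) ≈ 0.048736 m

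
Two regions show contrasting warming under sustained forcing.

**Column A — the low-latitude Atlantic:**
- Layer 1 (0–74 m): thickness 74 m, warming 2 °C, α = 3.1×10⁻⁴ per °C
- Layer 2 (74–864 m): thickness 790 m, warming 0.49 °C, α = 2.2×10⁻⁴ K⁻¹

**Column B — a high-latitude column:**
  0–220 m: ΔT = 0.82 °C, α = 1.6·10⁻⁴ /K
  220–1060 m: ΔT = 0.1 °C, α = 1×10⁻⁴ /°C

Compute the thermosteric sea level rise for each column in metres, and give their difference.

A 2 × 74 × 3.1×10⁻⁴ = 0.04588 m
A 0.49 × 2.2×10⁻⁴ × 790 = 0.085162 m
A total: 0.131042 m
B Layer 1: 0.82 × 1.6×10⁻⁴ × 220 = 0.028864 m
B 0.1 × 840 × 1×10⁻⁴ = 0.00840 m
B total: 0.037264 m
Difference: 0.131042 − 0.037264 = 0.093778 m

Δh_A ≈ 0.13 m, Δh_B ≈ 0.037 m; difference ≈ 0.094 m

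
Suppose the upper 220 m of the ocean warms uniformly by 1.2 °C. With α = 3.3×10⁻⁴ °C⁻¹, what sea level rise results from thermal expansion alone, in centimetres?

Δh = αΔT·H = 3.3×10⁻⁴ × 1.2 × 220 = 0.08712 m

8.7 cm of thermosteric rise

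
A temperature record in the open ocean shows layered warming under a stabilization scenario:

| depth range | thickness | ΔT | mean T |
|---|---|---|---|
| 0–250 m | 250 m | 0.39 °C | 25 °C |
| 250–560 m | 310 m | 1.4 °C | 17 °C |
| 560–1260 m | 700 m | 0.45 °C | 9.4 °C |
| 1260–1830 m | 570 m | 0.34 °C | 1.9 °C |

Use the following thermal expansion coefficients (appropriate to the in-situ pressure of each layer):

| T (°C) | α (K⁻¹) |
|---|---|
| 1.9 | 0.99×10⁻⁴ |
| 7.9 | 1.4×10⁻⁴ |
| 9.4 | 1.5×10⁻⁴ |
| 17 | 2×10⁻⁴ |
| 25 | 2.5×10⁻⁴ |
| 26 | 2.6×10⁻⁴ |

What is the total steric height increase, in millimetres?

about 178 mm

Layer 1 at 25 °C → α = 2.5×10⁻⁴ K⁻¹
Layer 2 at 17 °C → α = 2×10⁻⁴ K⁻¹
Layer 3 at 9.4 °C → α = 1.5×10⁻⁴ K⁻¹
Layer 4 at 1.9 °C → α = 0.99×10⁻⁴ K⁻¹
2.5×10⁻⁴ × 0.39 × 250 = 0.024375 m
2×10⁻⁴ × 1.4 × 310 = 0.08680 m
560–1260 m: 700 × 1.5×10⁻⁴ × 0.45 = 0.04725 m
1260–1830 m: 0.99×10⁻⁴ × 570 × 0.34 = 0.0191862 m
Δh = 0.024375 + 0.08680 + 0.04725 + 0.0191862 = 0.1776112 m ≈ 178 mm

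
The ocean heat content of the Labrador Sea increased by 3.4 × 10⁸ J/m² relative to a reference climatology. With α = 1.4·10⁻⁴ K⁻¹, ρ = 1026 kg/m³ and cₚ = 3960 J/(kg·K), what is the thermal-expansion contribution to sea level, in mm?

11.7 mm

Δh = αQ/(ρcₚ) = 1.4×10⁻⁴ × 3.4×10⁸ / (1026 × 3960) ≈ 0.011716 m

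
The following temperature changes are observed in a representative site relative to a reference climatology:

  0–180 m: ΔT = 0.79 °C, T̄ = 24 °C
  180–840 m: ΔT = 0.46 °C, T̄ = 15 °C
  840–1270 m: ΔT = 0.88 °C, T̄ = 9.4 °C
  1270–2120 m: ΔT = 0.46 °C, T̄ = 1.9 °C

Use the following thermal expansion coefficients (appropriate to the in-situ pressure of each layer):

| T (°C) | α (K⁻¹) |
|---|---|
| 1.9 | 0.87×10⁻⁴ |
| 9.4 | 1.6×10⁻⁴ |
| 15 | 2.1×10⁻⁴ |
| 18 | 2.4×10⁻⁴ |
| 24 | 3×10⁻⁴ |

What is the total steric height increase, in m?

about 0.201 m

Layer 1 at 24 °C → α = 3×10⁻⁴ K⁻¹
Layer 2 at 15 °C → α = 2.1×10⁻⁴ K⁻¹
Layer 3 at 9.4 °C → α = 1.6×10⁻⁴ K⁻¹
Layer 4 at 1.9 °C → α = 0.87×10⁻⁴ K⁻¹
Layer 1: 3×10⁻⁴ × 0.79 × 180 = 0.04266 m
180–840 m: 0.46 × 2.1×10⁻⁴ × 660 = 0.063756 m
1.6×10⁻⁴ × 430 × 0.88 = 0.060544 m
1270–2120 m: 0.46 × 850 × 0.87×10⁻⁴ = 0.034017 m
Δh = 0.04266 + 0.063756 + 0.060544 + 0.034017 = 0.200977 m ≈ 0.201 m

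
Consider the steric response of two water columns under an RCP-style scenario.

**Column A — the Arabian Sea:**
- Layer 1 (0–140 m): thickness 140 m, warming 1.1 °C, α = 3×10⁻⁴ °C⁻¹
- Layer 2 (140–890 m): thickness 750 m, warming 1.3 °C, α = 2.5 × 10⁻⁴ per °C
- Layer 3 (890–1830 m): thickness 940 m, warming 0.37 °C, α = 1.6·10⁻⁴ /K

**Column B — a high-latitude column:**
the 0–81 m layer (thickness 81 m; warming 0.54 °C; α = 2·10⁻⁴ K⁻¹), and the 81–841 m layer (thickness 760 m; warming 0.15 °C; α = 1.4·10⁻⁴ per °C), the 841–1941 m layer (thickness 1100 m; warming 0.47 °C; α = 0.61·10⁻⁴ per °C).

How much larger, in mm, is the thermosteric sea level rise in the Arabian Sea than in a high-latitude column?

A Layer 1: 1.1 × 140 × 3×10⁻⁴ = 0.04620 m
A 140–890 m: 1.3 × 2.5×10⁻⁴ × 750 = 0.24375 m
A Layer 3: 0.37 × 940 × 1.6×10⁻⁴ = 0.055648 m
A total: 0.345598 m
B 0–81 m: 81 × 0.54 × 2×10⁻⁴ = 0.008748 m
B 81–841 m: 0.15 × 1.4×10⁻⁴ × 760 = 0.01596 m
B 841–1941 m: 0.61×10⁻⁴ × 1100 × 0.47 = 0.031537 m
B total: 0.056245 m
Difference: 0.345598 − 0.056245 = 0.289353 m

290 mm larger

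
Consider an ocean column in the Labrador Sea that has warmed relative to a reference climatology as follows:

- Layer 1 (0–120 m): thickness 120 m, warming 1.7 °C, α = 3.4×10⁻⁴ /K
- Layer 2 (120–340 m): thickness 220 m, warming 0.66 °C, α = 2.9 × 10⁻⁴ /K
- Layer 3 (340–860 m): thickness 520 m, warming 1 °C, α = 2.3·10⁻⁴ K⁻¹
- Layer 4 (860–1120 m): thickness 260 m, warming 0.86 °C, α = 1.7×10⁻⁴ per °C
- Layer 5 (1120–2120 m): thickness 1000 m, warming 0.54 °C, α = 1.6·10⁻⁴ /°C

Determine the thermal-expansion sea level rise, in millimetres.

355 mm of thermosteric rise

0–120 m: 120 × 1.7 × 3.4×10⁻⁴ = 0.06936 m
120–340 m: 0.66 × 220 × 2.9×10⁻⁴ = 0.042108 m
340–860 m: 520 × 2.3×10⁻⁴ × 1 = 0.11960 m
260 × 1.7×10⁻⁴ × 0.86 = 0.038012 m
0.54 × 1.6×10⁻⁴ × 1000 = 0.08640 m
Δh = 0.06936 + 0.042108 + 0.11960 + 0.038012 + 0.08640 = 0.35548 m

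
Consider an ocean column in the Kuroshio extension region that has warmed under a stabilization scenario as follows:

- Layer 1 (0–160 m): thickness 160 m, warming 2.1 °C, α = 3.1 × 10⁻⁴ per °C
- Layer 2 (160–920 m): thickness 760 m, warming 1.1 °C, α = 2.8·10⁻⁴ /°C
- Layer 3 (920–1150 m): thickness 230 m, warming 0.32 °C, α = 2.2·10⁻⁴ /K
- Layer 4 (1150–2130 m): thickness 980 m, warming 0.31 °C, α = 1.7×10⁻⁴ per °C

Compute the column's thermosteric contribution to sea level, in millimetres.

Layer 1: 2.1 × 160 × 3.1×10⁻⁴ = 0.10416 m
Layer 2: 2.8×10⁻⁴ × 1.1 × 760 = 0.23408 m
920–1150 m: 2.2×10⁻⁴ × 230 × 0.32 = 0.016192 m
1150–2130 m: 980 × 0.31 × 1.7×10⁻⁴ = 0.051646 m
Δh = 0.10416 + 0.23408 + 0.016192 + 0.051646 = 0.406078 m ≈ 406 mm

Δh = 406 mm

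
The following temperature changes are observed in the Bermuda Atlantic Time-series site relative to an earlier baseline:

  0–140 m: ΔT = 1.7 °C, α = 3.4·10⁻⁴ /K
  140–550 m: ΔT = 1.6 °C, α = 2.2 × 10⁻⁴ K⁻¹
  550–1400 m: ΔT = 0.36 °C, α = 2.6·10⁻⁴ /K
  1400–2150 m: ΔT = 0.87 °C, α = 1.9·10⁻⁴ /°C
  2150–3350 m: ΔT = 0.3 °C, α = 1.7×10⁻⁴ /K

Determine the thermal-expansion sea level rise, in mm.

Layer 1: 1.7 × 3.4×10⁻⁴ × 140 = 0.08092 m
410 × 1.6 × 2.2×10⁻⁴ = 0.14432 m
Layer 3: 850 × 2.6×10⁻⁴ × 0.36 = 0.07956 m
750 × 1.9×10⁻⁴ × 0.87 = 0.123975 m
2150–3350 m: 1.7×10⁻⁴ × 0.3 × 1200 = 0.06120 m
Δh = 0.08092 + 0.14432 + 0.07956 + 0.123975 + 0.06120 = 0.489975 m

about 490 mm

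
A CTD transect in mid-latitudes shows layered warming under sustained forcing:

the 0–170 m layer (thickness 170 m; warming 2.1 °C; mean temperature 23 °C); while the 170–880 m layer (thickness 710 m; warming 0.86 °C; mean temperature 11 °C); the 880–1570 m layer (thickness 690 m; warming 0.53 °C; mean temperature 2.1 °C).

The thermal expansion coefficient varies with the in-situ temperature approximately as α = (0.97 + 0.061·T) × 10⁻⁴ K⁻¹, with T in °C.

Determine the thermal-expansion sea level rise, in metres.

Layer 1: α = (0.97 + 0.061×23)×10⁻⁴ = 2.373×10⁻⁴ K⁻¹
Layer 2: α = (0.97 + 0.061×11)×10⁻⁴ = 1.641×10⁻⁴ K⁻¹
Layer 3: α = (0.97 + 0.061×2.1)×10⁻⁴ = 1.0981×10⁻⁴ K⁻¹
0–170 m: 170 × 2.373×10⁻⁴ × 2.1 = 0.0847161 m
170–880 m: 710 × 1.641×10⁻⁴ × 0.86 = 0.10019946 m
1.0981×10⁻⁴ × 690 × 0.53 = 0.040157517 m
Δh = 0.0847161 + 0.10019946 + 0.040157517 = 0.225073077 m

0.225 m of thermosteric rise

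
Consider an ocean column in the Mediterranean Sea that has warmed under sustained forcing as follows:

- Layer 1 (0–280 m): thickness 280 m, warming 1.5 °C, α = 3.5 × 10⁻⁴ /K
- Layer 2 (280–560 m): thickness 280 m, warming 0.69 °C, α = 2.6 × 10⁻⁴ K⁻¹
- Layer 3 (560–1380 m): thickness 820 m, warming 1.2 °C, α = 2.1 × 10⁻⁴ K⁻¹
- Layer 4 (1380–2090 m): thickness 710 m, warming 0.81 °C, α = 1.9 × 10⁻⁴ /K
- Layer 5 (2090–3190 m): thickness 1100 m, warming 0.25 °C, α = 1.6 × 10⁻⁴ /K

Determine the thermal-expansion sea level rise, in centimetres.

Layer 1: 3.5×10⁻⁴ × 1.5 × 280 = 0.14700 m
Layer 2: 280 × 2.6×10⁻⁴ × 0.69 = 0.050232 m
Layer 3: 1.2 × 820 × 2.1×10⁻⁴ = 0.20664 m
1380–2090 m: 710 × 0.81 × 1.9×10⁻⁴ = 0.109269 m
Layer 5: 0.25 × 1.6×10⁻⁴ × 1100 = 0.04400 m
Δh = 0.14700 + 0.050232 + 0.20664 + 0.109269 + 0.04400 = 0.557141 m ≈ 55.7 cm

about 55.7 cm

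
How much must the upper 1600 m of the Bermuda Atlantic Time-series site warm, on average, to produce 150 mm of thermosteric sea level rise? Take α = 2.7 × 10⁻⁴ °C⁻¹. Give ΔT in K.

ΔT = Δh/(αH) = 0.15 / (2.7×10⁻⁴ × 1600) ≈ 0.3472 K

ΔT ≈ 0.35 K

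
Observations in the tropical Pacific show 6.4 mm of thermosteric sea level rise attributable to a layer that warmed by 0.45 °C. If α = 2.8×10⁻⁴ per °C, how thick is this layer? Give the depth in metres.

H = Δh/(αΔT) = 0.0064 / (2.8×10⁻⁴ × 0.45) ≈ 50.79 m

H ≈ 51 m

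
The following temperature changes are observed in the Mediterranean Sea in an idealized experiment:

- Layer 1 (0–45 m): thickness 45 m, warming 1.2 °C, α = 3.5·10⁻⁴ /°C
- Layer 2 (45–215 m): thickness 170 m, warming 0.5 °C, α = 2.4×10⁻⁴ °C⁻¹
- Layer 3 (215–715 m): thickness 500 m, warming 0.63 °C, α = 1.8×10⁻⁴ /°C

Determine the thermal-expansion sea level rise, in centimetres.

9.6 cm of thermosteric rise

Layer 1: 1.2 × 3.5×10⁻⁴ × 45 = 0.01890 m
45–215 m: 0.5 × 170 × 2.4×10⁻⁴ = 0.02040 m
1.8×10⁻⁴ × 500 × 0.63 = 0.05670 m
Δh = 0.01890 + 0.02040 + 0.05670 = 0.09600 m ≈ 9.6 cm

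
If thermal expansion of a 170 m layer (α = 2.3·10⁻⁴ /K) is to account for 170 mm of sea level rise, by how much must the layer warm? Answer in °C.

ΔT = Δh/(αH) = 0.17 / (2.3×10⁻⁴ × 170) ≈ 4.348 °C

ΔT ≈ 4.3 °C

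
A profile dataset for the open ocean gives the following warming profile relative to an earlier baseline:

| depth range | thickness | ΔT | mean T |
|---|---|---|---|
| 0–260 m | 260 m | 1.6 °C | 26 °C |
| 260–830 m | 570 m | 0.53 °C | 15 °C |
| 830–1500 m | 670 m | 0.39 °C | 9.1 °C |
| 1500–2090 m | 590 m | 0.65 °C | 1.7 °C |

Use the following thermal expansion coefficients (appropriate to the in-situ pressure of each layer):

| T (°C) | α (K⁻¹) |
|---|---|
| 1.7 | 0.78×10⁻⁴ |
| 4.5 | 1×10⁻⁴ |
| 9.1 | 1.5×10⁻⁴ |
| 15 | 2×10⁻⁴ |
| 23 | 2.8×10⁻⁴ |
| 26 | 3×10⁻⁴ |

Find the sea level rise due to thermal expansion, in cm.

Layer 1 at 26 °C → α = 3×10⁻⁴ K⁻¹
Layer 2 at 15 °C → α = 2×10⁻⁴ K⁻¹
Layer 3 at 9.1 °C → α = 1.5×10⁻⁴ K⁻¹
Layer 4 at 1.7 °C → α = 0.78×10⁻⁴ K⁻¹
1.6 × 3×10⁻⁴ × 260 = 0.12480 m
260–830 m: 570 × 0.53 × 2×10⁻⁴ = 0.06042 m
830–1500 m: 1.5×10⁻⁴ × 0.39 × 670 = 0.039195 m
Layer 4: 0.78×10⁻⁴ × 590 × 0.65 = 0.029913 m
Δh = 0.12480 + 0.06042 + 0.039195 + 0.029913 = 0.254328 m

Δh = 25.4 cm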